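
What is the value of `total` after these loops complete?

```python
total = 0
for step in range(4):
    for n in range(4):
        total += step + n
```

Sum of all step+n for step,n in 4x4
`total` takes the values: 0 → 1 → 3 → 6 → 7 → 9 → 12 → 16 → 18 → 21 → 25 → 30 → 33 → 37 → 42 → 48

Answer: 48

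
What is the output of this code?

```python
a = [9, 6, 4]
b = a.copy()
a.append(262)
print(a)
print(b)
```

Key concept: list.copy() creates independent copy.
Step by step:
`a = [9, 6, 4]` → a = [9, 6, 4]
`b = a.copy()` → b = [9, 6, 4]
`a.append(262)` → a = [9, 6, 4, 262]
`print(a)` → prints [9, 6, 4, 262]
`print(b)` → prints [9, 6, 4]

Answer:
[9, 6, 4, 262]
[9, 6, 4]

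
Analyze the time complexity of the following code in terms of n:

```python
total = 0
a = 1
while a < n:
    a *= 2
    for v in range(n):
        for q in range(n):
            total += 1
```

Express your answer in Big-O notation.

Each loop level contributes: log n × n × n. Multiplying the contributions gives O(n^2 log n).

Answer: O(n^2 log n)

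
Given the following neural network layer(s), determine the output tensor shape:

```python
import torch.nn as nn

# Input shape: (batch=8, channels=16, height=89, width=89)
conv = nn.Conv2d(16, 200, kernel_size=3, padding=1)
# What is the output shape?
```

Input: (8, 16, 89, 89) -> Output: (8, 200, 89, 89)

Answer: (8, 200, 89, 89)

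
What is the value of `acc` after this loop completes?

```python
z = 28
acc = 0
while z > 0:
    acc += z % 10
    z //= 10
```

Sum digits of 28
`acc` takes the values: 0 → 8 → 10

Answer: 10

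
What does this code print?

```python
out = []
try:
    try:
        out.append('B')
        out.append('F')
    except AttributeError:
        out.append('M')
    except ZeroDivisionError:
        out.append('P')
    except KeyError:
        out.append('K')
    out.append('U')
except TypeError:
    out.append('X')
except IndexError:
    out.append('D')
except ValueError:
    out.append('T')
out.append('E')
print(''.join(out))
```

Execution trace: 'B' (inner try body) → 'F' (inner try body, no exception) → 'U' (try body, no exception) → 'E' (after the try/except). Output: BFUE

Answer: BFUE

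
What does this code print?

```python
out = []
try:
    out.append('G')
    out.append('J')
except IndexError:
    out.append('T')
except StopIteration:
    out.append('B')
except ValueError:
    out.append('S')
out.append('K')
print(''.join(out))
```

Execution trace: 'G' (try body) → 'J' (try body, no exception) → 'K' (after the try/except). Output: GJK

Answer: GJK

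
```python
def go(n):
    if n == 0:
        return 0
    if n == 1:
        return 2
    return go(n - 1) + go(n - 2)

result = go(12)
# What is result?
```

Build up from base cases: go(0)=0, go(1)=2, go(2)=2, go(3)=4, go(4)=6, go(5)=10, go(6)=16, ..., go(12)=288

Answer: 288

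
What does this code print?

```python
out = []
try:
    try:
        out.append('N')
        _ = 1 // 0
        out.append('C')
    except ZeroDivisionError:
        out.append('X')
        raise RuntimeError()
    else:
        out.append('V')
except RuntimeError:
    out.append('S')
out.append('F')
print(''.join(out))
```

Execution trace: 'N' (inner try body) → 'X' (inner except ZeroDivisionError) → 'S' (outer except RuntimeError) → 'F' (after the try/except). Output: NXSF

Answer: NXSF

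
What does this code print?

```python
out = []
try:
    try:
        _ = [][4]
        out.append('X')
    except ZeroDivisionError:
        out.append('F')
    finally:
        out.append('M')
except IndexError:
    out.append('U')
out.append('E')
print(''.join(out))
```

Execution trace: 'M' (finally) → 'U' (outer except IndexError) → 'E' (after the try/except). Output: MUE

Answer: MUE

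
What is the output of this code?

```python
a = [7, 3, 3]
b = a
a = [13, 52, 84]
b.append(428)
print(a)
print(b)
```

Key concept: rebinding vs mutation: a is rebound to a new list, b still points at the original.
Step by step:
`a = [7, 3, 3]` → a = [7, 3, 3]
`b = a` → b = [7, 3, 3] (same object as a)
`a = [13, 52, 84]` → a = [13, 52, 84]
`b.append(428)` → b = [7, 3, 3, 428]
`print(a)` → prints [13, 52, 84]
`print(b)` → prints [7, 3, 3, 428]

Answer:
[13, 52, 84]
[7, 3, 3, 428]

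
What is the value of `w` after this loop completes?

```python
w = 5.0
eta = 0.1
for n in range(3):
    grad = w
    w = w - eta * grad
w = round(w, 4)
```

Gradient descent: w = 5.0 * (1 - 0.1)^3
`w` takes the values: 5.0 → 4.5 → 4.05 → 3.645

Answer: 3.645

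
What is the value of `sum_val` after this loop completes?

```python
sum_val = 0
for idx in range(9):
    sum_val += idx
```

Sum of 0 to 8 = 36
`sum_val` takes the values: 0 → 1 → 3 → 6 → 10 → 15 → 21 → 28 → 36

Answer: 36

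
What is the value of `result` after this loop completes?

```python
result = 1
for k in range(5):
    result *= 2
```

2^5 = 32
`result` takes the values: 1 → 2 → 4 → 8 → 16 → 32

Answer: 32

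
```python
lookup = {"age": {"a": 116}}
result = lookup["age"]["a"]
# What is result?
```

Trace:
`lookup = {"age": {"a": 116}}` → lookup = {'age': {'a': 116}}
`result = lookup["age"]["a"]` → result = 116
So result = 116

Answer: 116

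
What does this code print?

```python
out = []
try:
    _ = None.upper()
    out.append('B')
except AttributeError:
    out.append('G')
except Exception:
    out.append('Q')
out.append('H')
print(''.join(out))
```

Execution trace: 'G' (except AttributeError) → 'H' (after the try/except). Output: GH

Answer: GH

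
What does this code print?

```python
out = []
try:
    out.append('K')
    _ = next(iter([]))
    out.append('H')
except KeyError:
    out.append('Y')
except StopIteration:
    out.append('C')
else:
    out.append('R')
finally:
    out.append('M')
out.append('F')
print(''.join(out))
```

Execution trace: 'K' (try body) → 'C' (except StopIteration) → 'M' (finally) → 'F' (after the try/except). Output: KCMF

Answer: KCMF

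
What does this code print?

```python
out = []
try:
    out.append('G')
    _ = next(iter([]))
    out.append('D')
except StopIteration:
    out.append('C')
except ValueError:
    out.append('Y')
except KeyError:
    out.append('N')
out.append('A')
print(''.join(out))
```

Execution trace: 'G' (try body) → 'C' (except StopIteration) → 'A' (after the try/except). Output: GCA

Answer: GCA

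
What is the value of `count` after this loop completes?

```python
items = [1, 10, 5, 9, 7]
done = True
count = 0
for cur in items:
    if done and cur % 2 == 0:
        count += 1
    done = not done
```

Count even values at even positions
`count` takes the values: 0

Answer: 0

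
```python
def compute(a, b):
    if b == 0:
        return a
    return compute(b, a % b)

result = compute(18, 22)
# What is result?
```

compute(18, 22) -> compute(22, 18) -> compute(18, 4) -> compute(4, 2) -> compute(2, 0) -> 2

Answer: 2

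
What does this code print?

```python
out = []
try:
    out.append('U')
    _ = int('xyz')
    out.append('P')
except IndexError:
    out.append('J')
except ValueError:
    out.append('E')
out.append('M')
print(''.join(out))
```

Execution trace: 'U' (try body) → 'E' (except ValueError) → 'M' (after the try/except). Output: UEM

Answer: UEM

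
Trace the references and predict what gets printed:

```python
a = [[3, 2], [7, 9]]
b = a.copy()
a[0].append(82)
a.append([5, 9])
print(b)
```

Key concept: shallow copy with nested lists.
Step by step:
`a = [[3, 2], [7, 9]]` → a = [[3, 2], [7, 9]]
`b = a.copy()` → b = [[3, 2], [7, 9]]
`a[0].append(82)` → a = [[3, 2, 82], [7, 9]]; b = [[3, 2, 82], [7, 9]]
`a.append([5, 9])` → a = [[3, 2, 82], [7, 9], [5, 9]]
`print(b)` → prints [[3, 2, 82], [7, 9]]

Answer: [[3, 2, 82], [7, 9]]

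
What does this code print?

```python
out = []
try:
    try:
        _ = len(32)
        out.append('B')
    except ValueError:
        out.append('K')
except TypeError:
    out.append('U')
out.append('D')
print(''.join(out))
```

Execution trace: 'U' (outer except TypeError) → 'D' (after the try/except). Output: UD

Answer: UD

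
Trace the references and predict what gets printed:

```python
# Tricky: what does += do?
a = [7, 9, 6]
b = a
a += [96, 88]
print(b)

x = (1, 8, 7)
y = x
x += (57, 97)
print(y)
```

Key concept: += behavior differs for mutable vs immutable.
Step by step:
`a = [7, 9, 6]` → a = [7, 9, 6]
`b = a` → b = [7, 9, 6] (same object as a)
`a += [96, 88]` → a = [7, 9, 6, 96, 88] (same object as b); b = [7, 9, 6, 96, 88] (same object as a)
`print(b)` → prints [7, 9, 6, 96, 88]
`x = (1, 8, 7)` → x = (1, 8, 7)
`y = x` → y = (1, 8, 7)
`x += (57, 97)` → x = (1, 8, 7, 57, 97)
`print(y)` → prints (1, 8, 7)

Answer:
[7, 9, 6, 96, 88]
(1, 8, 7)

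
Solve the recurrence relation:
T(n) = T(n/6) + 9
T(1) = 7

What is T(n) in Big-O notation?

Each step divides n by 6 and adds 9. After log_6(n) steps we reach T(1)=7. So T(n) = 9·log_6(n) + 7 = O(log n).

Answer: O(log n)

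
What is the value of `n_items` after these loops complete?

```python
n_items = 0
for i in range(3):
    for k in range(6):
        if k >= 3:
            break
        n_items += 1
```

Inner breaks at 3, outer runs 3 times
`n_items` takes the values: 0 → 1 → 2 → 3 → 4 → 5 → 6 → 7 → 8 → 9

Answer: 9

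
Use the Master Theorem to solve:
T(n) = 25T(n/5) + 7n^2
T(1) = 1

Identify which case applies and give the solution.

a=25, b=5, f(n)=7n^2. log_5(25) = 2. Since c=2 = 2, Case 2 applies: T(n) = Θ(n^log_b(a) · log n) = O(n^2 log n).

Answer: O(n^2 log n) - Case 2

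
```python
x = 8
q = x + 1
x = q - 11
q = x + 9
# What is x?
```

Trace:
`x = 8` → x = 8
`q = x + 1` → q = 9
`x = q - 11` → x = -2
`q = x + 9` → q = 7
So x = -2

Answer: -2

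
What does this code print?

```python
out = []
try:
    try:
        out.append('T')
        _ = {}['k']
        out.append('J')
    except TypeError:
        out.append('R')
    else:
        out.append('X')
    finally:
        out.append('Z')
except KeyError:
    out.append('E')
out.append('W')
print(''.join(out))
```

Execution trace: 'T' (inner try body) → 'Z' (inner finally) → 'E' (outer except KeyError) → 'W' (after the try/except). Output: TZEW

Answer: TZEW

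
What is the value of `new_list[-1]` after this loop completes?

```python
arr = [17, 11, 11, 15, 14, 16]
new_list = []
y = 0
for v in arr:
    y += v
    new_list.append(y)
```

Cumulative sum ends at 84
`new_list` takes the values: [] → [17] → [17, 28] → [17, 28, 39] → [17, 28, 39, 54] → [17, 28, 39, 54, 68] → [17, 28, 39, 54, 68, 84]
So `new_list[-1]` = 84

Answer: 84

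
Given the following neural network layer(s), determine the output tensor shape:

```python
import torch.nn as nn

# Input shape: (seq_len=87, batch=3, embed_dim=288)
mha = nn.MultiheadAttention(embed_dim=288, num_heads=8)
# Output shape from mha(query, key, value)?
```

Input: (87, 3, 288) -> Output: (87, 3, 288)

Answer: (87, 3, 288)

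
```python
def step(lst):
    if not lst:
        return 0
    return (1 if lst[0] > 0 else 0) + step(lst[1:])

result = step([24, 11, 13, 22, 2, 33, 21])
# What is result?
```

Count of positive elements in [24, 11, 13, 22, 2, 33, 21] = 7

Answer: 7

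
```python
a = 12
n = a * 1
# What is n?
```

Trace:
`a = 12` → a = 12
`n = a * 1` → n = 12
So n = 12

Answer: 12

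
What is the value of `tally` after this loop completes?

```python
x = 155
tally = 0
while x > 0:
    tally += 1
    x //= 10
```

Count digits by repeated division by 10
`tally` takes the values: 0 → 1 → 2 → 3

Answer: 3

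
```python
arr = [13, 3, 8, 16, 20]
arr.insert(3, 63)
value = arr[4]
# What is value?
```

Trace:
`arr = [13, 3, 8, 16, 20]` → arr = [13, 3, 8, 16, 20]
`arr.insert(3, 63)` → arr = [13, 3, 8, 63, 16, 20]
`value = arr[4]` → value = 16
So value = 16

Answer: 16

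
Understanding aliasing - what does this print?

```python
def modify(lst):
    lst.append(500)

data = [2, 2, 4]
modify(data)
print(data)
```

Key concept: function modifies passed list.
Step by step:
`data = [2, 2, 4]` → data = [2, 2, 4]
`modify(data)` → data = [2, 2, 4, 500]
`print(data)` → prints [2, 2, 4, 500]

Answer: [2, 2, 4, 500]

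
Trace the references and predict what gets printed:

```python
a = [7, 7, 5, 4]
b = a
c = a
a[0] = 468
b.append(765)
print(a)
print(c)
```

Key concept: multiple aliases.
Step by step:
`a = [7, 7, 5, 4]` → a = [7, 7, 5, 4]
`b = a` → b = [7, 7, 5, 4] (same object as a)
`c = a` → c = [7, 7, 5, 4] (same object as a, b)
`a[0] = 468` → a = [468, 7, 5, 4] (same object as b, c); b = [468, 7, 5, 4] (same object as a, c); c = [468, 7, 5, 4] (same object as a, b)
`b.append(765)` → a = [468, 7, 5, 4, 765] (same object as b, c); b = [468, 7, 5, 4, 765] (same object as a, c); c = [468, 7, 5, 4, 765] (same object as a, b)
`print(a)` → prints [468, 7, 5, 4, 765]
`print(c)` → prints [468, 7, 5, 4, 765]

Answer:
[468, 7, 5, 4, 765]
[468, 7, 5, 4, 765]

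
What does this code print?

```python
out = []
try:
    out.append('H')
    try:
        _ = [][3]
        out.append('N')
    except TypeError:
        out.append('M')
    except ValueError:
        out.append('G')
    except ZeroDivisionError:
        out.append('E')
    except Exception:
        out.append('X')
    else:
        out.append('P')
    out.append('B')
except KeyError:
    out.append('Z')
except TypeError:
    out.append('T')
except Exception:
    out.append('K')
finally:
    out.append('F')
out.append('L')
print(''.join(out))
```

Execution trace: 'H' (try body) → 'X' (inner except Exception) → 'B' (try body, no exception) → 'F' (finally) → 'L' (after the try/except). Output: HXBFL

Answer: HXBFL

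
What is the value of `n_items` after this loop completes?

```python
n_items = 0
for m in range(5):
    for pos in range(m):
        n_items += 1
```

Triangle number: 0+1+2+...+4
`n_items` takes the values: 0 → 1 → 2 → 3 → 4 → 5 → 6 → 7 → 8 → 9 → 10

Answer: 10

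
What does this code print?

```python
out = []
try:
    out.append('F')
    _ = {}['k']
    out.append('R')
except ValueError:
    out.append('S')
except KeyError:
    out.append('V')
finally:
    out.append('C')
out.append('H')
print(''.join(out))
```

Execution trace: 'F' (try body) → 'V' (except KeyError) → 'C' (finally) → 'H' (after the try/except). Output: FVCH

Answer: FVCH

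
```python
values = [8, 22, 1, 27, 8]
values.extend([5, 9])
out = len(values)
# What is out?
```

Trace:
`values = [8, 22, 1, 27, 8]` → values = [8, 22, 1, 27, 8]
`values.extend([5, 9])` → values = [8, 22, 1, 27, 8, 5, 9]
`out = len(values)` → out = 7
So out = 7

Answer: 7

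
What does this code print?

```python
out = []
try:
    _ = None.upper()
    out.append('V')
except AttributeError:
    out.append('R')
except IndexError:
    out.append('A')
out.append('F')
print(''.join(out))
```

Execution trace: 'R' (except AttributeError) → 'F' (after the try/except). Output: RF

Answer: RF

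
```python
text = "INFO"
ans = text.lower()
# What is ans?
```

Trace:
`text = "INFO"` → text = 'INFO'
`ans = text.lower()` → ans = 'info'
So ans = 'info'

Answer: 'info'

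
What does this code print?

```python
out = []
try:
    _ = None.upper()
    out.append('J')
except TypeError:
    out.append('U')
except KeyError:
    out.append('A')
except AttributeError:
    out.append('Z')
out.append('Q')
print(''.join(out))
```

Execution trace: 'Z' (except AttributeError) → 'Q' (after the try/except). Output: ZQ

Answer: ZQ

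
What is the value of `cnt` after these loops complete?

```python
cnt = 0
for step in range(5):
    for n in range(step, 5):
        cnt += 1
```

Upper triangle: 5 + 4 + ... + 1
`cnt` takes the values: 0 → 1 → 2 → 3 → 4 → 5 → 6 → 7 → 8 → 9 → 10 → 11 → 12 → 13 → 14 → 15

Answer: 15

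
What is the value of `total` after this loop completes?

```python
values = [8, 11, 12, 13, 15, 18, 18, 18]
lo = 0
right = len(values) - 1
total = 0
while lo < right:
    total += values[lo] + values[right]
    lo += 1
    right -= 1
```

Sum of pairs from ends
`total` takes the values: 0 → 26 → 55 → 85 → 113

Answer: 113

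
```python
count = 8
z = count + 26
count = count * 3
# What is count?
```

Trace:
`count = 8` → count = 8
`z = count + 26` → z = 34
`count = count * 3` → count = 24
So count = 24

Answer: 24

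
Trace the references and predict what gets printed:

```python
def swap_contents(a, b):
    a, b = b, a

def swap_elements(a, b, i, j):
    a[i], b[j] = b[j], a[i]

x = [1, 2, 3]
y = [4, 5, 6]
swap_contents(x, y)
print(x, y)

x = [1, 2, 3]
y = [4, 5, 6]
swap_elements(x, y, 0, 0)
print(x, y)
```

Key concept: parameter rebinding vs mutation.
Step by step:
`x = [1, 2, 3]` → x = [1, 2, 3]
`y = [4, 5, 6]` → y = [4, 5, 6]
`swap_contents(x, y)` → no visible change to tracked variables
`print(x, y)` → prints [1, 2, 3] [4, 5, 6]
`x = [1, 2, 3]` → x = [1, 2, 3]
`y = [4, 5, 6]` → y = [4, 5, 6]
`swap_elements(x, y, 0, 0)` → x = [4, 2, 3]; y = [1, 5, 6]
`print(x, y)` → prints [4, 2, 3] [1, 5, 6]

Answer:
[1, 2, 3] [4, 5, 6]
[4, 2, 3] [1, 5, 6]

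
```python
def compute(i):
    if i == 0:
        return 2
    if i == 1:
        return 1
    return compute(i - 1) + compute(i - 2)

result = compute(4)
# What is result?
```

Build up from base cases: compute(0)=2, compute(1)=1, compute(2)=3, compute(3)=4, compute(4)=7

Answer: 7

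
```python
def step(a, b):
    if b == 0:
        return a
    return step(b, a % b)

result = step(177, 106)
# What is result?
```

step(177, 106) -> step(106, 71) -> step(71, 35) -> step(35, 1) -> step(1, 0) -> 1

Answer: 1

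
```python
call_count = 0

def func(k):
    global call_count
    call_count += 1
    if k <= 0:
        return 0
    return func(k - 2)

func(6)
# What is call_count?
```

Linear recursion stepping by 2: 4 calls from k=6 down to ≤0.

Answer: 4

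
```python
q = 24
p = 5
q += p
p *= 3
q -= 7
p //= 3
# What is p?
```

Trace:
`q = 24` → q = 24
`p = 5` → p = 5
`q += p` → q = 29
`p *= 3` → p = 15
`q -= 7` → q = 22
`p //= 3` → p = 5
So p = 5

Answer: 5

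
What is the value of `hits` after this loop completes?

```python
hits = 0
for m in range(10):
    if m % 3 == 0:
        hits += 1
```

Count numbers divisible by 3 in range(10)
`hits` takes the values: 0 → 1 → 2 → 3 → 4

Answer: 4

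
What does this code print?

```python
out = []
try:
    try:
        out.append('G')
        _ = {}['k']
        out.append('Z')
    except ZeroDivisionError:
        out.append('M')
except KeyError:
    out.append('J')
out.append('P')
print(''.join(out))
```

Execution trace: 'G' (try body) → 'J' (outer except KeyError) → 'P' (after the try/except). Output: GJP

Answer: GJP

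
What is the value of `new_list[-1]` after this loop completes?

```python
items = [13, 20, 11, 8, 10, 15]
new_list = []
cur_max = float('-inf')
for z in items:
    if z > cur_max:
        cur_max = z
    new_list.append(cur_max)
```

Running max ends at 20
`new_list` takes the values: [] → [13] → [13, 20] → [13, 20, 20] → [13, 20, 20, 20] → [13, 20, 20, 20, 20] → [13, 20, 20, 20, 20, 20]
So `new_list[-1]` = 20

Answer: 20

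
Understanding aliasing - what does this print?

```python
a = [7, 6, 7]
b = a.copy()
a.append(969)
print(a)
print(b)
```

Key concept: list.copy() creates independent copy.
Step by step:
`a = [7, 6, 7]` → a = [7, 6, 7]
`b = a.copy()` → b = [7, 6, 7]
`a.append(969)` → a = [7, 6, 7, 969]
`print(a)` → prints [7, 6, 7, 969]
`print(b)` → prints [7, 6, 7]

Answer:
[7, 6, 7, 969]
[7, 6, 7]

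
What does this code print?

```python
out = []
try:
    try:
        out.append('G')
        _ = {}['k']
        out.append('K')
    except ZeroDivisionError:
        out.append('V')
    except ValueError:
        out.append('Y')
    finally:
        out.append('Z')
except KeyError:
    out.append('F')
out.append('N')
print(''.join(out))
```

Execution trace: 'G' (inner try body) → 'Z' (inner finally) → 'F' (outer except KeyError) → 'N' (after the try/except). Output: GZFN

Answer: GZFN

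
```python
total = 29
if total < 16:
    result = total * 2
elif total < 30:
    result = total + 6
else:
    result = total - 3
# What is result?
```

Trace:
`total = 29` → total = 29
`if total < 16: ...` → total < 16 is False, total < 30 is True → result = 35
So result = 35

Answer: 35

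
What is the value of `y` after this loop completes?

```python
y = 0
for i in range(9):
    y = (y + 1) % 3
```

Increment mod 3, 9 times = 0
`y` takes the values: 0 → 1 → 2 → 0 → 1 → 2 → 0 → 1 → 2 → 0

Answer: 0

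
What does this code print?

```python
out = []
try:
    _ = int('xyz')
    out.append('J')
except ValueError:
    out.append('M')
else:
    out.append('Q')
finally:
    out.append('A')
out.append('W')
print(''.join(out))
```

Execution trace: 'M' (except ValueError) → 'A' (finally) → 'W' (after the try/except). Output: MAW

Answer: MAW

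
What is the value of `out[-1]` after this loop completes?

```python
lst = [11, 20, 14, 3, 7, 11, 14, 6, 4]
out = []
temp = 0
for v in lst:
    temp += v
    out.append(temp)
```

Cumulative sum ends at 90
`out` takes the values: [] → [11] → [11, 31] → [11, 31, 45] → [11, 31, 45, 48] → [11, 31, 45, 48, 55] → [11, 31, 45, 48, 55, 66] → [11, 31, 45, 48, 55, 66, 80] → [11, 31, 45, 48, 55, 66, 80, 86] → [11, 31, 45, 48, 55, 66, 80, 86, 90]
So `out[-1]` = 90

Answer: 90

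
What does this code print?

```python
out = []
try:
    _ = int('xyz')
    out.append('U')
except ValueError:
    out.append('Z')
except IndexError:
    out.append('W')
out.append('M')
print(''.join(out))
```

Execution trace: 'Z' (except ValueError) → 'M' (after the try/except). Output: ZM

Answer: ZM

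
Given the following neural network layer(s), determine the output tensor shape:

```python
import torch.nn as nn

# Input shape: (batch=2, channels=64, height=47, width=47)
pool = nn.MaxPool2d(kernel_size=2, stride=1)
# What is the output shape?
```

Input: (2, 64, 47, 47) -> Output: (2, 64, 46, 46)

Answer: (2, 64, 46, 46)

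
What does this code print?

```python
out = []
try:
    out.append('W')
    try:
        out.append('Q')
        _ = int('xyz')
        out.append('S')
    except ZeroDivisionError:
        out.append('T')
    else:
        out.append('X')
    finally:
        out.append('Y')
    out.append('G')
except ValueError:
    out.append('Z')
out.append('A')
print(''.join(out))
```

Execution trace: 'W' (try body) → 'Q' (inner try body) → 'Y' (inner finally) → 'Z' (except ValueError) → 'A' (after the try/except). Output: WQYZA

Answer: WQYZA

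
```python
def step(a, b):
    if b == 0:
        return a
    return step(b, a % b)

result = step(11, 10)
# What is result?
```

step(11, 10) -> step(10, 1) -> step(1, 0) -> 1

Answer: 1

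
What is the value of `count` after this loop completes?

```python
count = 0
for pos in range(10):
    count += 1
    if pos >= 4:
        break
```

Loop breaks when pos reaches 4, count is 5
`count` takes the values: 0 → 1 → 2 → 3 → 4 → 5

Answer: 5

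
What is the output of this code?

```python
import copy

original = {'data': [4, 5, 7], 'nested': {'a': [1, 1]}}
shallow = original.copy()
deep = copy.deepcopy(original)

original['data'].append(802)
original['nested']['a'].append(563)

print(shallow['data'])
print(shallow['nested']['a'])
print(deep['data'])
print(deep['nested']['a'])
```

Key concept: comparing shallow vs deep copy.
Step by step:
`original = {'data': [4, 5, 7], 'nested': {'a': [1, 1]}}` → original = {'data': [4, 5, 7], 'nested': {'a': [1, 1]}}
`shallow = original.copy()` → shallow = {'data': [4, 5, 7], 'nested': {'a': [1, 1]}}
`deep = copy.deepcopy(original)` → deep = {'data': [4, 5, 7], 'nested': {'a': [1, 1]}}
`original['data'].append(802)` → original = {'data': [4, 5, 7, 802], 'nested': {'a': [1, 1]}}; shallow = {'data': [4, 5, 7, 802], 'nested': {'a': [1, 1]}}
`original['nested']['a'].append(563)` → original = {'data': [4, 5, 7, 802], 'nested': {'a': [1, 1, 563]}}; shallow = {'data': [4, 5, 7, 802], 'nested': {'a': [1, 1, 563]}}
`print(shallow['data'])` → prints [4, 5, 7, 802]
`print(shallow['nested']['a'])` → prints [1, 1, 563]
`print(deep['data'])` → prints [4, 5, 7]
`print(deep['nested']['a'])` → prints [1, 1]

Answer:
[4, 5, 7, 802]
[1, 1, 563]
[4, 5, 7]
[1, 1]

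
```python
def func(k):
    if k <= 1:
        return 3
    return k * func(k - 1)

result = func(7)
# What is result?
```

func(7) = 7 * 6 * 5 * 4 * 3 * 2 * 3 = 15120

Answer: 15120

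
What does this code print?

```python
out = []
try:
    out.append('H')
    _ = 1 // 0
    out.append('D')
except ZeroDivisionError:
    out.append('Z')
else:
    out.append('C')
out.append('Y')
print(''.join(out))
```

Execution trace: 'H' (try body) → 'Z' (except ZeroDivisionError) → 'Y' (after the try/except). Output: HZY

Answer: HZY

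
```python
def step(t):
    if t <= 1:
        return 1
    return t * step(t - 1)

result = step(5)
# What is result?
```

step(5) = 5 * 4 * 3 * 2 * 1 = 120

Answer: 120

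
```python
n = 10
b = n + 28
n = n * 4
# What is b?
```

Trace:
`n = 10` → n = 10
`b = n + 28` → b = 38
`n = n * 4` → n = 40
So b = 38

Answer: 38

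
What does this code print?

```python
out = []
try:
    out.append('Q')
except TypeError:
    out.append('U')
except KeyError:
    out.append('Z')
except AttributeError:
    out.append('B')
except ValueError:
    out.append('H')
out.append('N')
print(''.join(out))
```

Execution trace: 'Q' (try body, no exception) → 'N' (after the try/except). Output: QN

Answer: QN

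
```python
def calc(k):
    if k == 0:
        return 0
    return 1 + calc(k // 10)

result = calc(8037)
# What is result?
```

Count of digits of 8037: 4

Answer: 4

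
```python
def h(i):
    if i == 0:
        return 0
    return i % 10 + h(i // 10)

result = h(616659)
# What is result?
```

Sum of digits of 616659: 9 + 5 + 6 + 6 + 1 + 6 = 33

Answer: 33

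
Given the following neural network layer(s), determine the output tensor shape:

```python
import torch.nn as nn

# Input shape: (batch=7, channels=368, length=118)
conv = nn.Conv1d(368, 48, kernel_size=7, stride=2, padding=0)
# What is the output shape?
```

Input: (7, 368, 118) -> Output: (7, 48, 56)

Answer: (7, 48, 56)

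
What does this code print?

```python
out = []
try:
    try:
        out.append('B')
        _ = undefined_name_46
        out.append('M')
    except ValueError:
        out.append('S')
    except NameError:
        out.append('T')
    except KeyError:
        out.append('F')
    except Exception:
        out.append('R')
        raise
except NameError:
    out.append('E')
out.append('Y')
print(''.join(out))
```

Execution trace: 'B' (inner try body) → 'T' (inner except NameError) → 'Y' (after the try/except). Output: BTY

Answer: BTY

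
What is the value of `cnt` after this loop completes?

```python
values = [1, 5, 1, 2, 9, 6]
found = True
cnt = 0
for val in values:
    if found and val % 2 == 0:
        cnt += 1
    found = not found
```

Count even values at even positions
`cnt` takes the values: 0

Answer: 0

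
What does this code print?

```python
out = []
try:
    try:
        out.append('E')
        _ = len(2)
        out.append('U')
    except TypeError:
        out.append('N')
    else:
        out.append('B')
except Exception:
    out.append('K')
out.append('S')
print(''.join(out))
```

Execution trace: 'E' (inner try body) → 'N' (inner except TypeError) → 'S' (after the try/except). Output: ENS

Answer: ENS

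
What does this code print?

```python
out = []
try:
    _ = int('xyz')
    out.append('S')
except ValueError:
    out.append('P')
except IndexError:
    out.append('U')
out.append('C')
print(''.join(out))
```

Execution trace: 'P' (except ValueError) → 'C' (after the try/except). Output: PC

Answer: PC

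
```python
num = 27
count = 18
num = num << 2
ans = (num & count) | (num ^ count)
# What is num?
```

Trace:
`num = 27` → num = 27
`count = 18` → count = 18
`num = num << 2` → num = 108
`ans = (num & count) | (num ^ count)` → ans = 126
So num = 108

Answer: 108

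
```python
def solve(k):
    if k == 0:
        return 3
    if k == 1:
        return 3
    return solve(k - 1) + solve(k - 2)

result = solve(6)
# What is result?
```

Build up from base cases: solve(0)=3, solve(1)=3, solve(2)=6, solve(3)=9, solve(4)=15, solve(5)=24, solve(6)=39

Answer: 39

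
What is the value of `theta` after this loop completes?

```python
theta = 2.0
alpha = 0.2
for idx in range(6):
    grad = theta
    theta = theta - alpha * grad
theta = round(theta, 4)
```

Gradient descent: w = 2.0 * (1 - 0.2)^6
`theta` takes the values: 2.0 → 1.6 → 1.28 → 1.024 → 0.8192 → 0.65536 → 0.524288 → 0.5243

Answer: 0.5243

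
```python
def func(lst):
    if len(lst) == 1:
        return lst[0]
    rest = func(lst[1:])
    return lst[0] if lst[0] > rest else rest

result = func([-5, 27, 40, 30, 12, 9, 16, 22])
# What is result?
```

Recursive max over [-5, 27, 40, 30, 12, 9, 16, 22] = 40

Answer: 40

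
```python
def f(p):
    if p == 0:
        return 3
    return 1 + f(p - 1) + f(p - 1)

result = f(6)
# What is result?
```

f(p) = 1 + 2·f(p-1), f(0)=3. Closed form: (3+1)·2^6 - 1 = 255.

Answer: 255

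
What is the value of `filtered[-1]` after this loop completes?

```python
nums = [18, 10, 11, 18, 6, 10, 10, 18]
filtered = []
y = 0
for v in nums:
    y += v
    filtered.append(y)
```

Cumulative sum ends at 101
`filtered` takes the values: [] → [18] → [18, 28] → [18, 28, 39] → [18, 28, 39, 57] → [18, 28, 39, 57, 63] → [18, 28, 39, 57, 63, 73] → [18, 28, 39, 57, 63, 73, 83] → [18, 28, 39, 57, 63, 73, 83, 101]
So `filtered[-1]` = 101

Answer: 101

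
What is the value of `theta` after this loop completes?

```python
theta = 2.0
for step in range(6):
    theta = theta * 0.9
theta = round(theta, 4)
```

Exponential decay: 2.0 * 0.9^6
`theta` takes the values: 2.0 → 1.8 → 1.62 → 1.458 → 1.3122 → 1.18098 → 1.062882 → 1.0629

Answer: 1.0629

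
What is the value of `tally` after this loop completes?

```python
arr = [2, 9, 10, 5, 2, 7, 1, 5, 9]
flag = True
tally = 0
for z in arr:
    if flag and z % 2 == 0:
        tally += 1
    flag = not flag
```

Count even values at even positions
`tally` takes the values: 0 → 1 → 2 → 3

Answer: 3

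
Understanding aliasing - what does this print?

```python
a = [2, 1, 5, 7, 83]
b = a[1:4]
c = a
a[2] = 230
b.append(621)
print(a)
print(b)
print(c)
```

Key concept: slice vs alias.
Step by step:
`a = [2, 1, 5, 7, 83]` → a = [2, 1, 5, 7, 83]
`b = a[1:4]` → b = [1, 5, 7]
`c = a` → c = [2, 1, 5, 7, 83] (same object as a)
`a[2] = 230` → a = [2, 1, 230, 7, 83] (same object as c); c = [2, 1, 230, 7, 83] (same object as a)
`b.append(621)` → b = [1, 5, 7, 621]
`print(a)` → prints [2, 1, 230, 7, 83]
`print(b)` → prints [1, 5, 7, 621]
`print(c)` → prints [2, 1, 230, 7, 83]

Answer:
[2, 1, 230, 7, 83]
[1, 5, 7, 621]
[2, 1, 230, 7, 83]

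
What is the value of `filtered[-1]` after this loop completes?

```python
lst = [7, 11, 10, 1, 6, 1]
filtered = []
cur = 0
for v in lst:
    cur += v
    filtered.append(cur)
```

Cumulative sum ends at 36
`filtered` takes the values: [] → [7] → [7, 18] → [7, 18, 28] → [7, 18, 28, 29] → [7, 18, 28, 29, 35] → [7, 18, 28, 29, 35, 36]
So `filtered[-1]` = 36

Answer: 36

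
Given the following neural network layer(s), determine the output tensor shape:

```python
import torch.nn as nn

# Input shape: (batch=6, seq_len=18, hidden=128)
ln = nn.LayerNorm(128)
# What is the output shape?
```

Input: (6, 18, 128) -> Output: (6, 18, 128)

Answer: (6, 18, 128)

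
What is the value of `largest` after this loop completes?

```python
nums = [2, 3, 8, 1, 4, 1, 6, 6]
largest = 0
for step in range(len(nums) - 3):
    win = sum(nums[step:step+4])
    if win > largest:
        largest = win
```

Max sum of 4-element window in [2, 3, 8, 1, 4, 1, 6, 6]
`largest` takes the values: 0 → 14 → 16 → 17

Answer: 17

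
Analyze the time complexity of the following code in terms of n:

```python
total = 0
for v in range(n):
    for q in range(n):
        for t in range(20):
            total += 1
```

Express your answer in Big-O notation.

Each loop level contributes: n × n × 1. Multiplying the contributions gives O(n^2).

Answer: O(n^2)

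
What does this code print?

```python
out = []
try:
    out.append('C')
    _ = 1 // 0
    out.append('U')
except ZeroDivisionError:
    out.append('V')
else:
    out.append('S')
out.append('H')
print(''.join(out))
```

Execution trace: 'C' (try body) → 'V' (except ZeroDivisionError) → 'H' (after the try/except). Output: CVH

Answer: CVH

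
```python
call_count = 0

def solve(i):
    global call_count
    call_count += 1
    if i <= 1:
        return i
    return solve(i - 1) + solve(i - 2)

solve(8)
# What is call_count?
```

Calls(i) = 1 + Calls(i-1) + Calls(i-2); Calls(0)=Calls(1)=1. For i=8 this gives 67.

Answer: 67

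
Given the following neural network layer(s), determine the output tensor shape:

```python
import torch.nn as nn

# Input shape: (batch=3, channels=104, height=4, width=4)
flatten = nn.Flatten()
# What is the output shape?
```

Input: (3, 104, 4, 4) -> Output: (3, 1664)

Answer: (3, 1664)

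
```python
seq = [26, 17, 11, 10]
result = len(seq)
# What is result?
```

Trace:
`seq = [26, 17, 11, 10]` → seq = [26, 17, 11, 10]
`result = len(seq)` → result = 4
So result = 4

Answer: 4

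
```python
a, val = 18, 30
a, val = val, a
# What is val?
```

Trace:
`a, val = 18, 30` → a = 18; val = 30
`a, val = val, a` → a = 30; val = 18
So val = 18

Answer: 18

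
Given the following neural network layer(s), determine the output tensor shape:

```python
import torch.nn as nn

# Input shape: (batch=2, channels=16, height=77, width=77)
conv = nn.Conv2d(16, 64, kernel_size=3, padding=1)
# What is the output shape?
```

Input: (2, 16, 77, 77) -> Output: (2, 64, 77, 77)

Answer: (2, 64, 77, 77)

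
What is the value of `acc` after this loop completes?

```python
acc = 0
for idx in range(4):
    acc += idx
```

Sum of 0 to 3 = 6
`acc` takes the values: 0 → 1 → 3 → 6

Answer: 6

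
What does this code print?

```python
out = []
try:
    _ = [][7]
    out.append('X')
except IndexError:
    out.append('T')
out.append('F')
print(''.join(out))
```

Execution trace: 'T' (except IndexError) → 'F' (after the try/except). Output: TF

Answer: TF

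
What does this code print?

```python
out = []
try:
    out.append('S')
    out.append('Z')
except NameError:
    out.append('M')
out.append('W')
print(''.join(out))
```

Execution trace: 'S' (try body) → 'Z' (try body, no exception) → 'W' (after the try/except). Output: SZW

Answer: SZW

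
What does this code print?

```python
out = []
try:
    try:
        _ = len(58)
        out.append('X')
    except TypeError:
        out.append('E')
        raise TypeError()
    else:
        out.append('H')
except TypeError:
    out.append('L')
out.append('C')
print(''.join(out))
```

Execution trace: 'E' (inner except TypeError) → 'L' (outer except TypeError) → 'C' (after the try/except). Output: ELC

Answer: ELC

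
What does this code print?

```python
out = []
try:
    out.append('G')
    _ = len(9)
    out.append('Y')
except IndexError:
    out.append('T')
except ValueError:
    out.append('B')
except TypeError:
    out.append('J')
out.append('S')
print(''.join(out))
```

Execution trace: 'G' (try body) → 'J' (except TypeError) → 'S' (after the try/except). Output: GJS

Answer: GJS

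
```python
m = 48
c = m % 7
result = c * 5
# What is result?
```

Trace:
`m = 48` → m = 48
`c = m % 7` → c = 6
`result = c * 5` → result = 30
So result = 30

Answer: 30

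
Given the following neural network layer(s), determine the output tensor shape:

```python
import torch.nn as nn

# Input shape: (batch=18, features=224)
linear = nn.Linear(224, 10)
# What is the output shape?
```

Input: (18, 224) -> Output: (18, 10)

Answer: (18, 10)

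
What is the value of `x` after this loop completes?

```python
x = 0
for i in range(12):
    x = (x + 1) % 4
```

Increment mod 4, 12 times = 0
`x` takes the values: 0 → 1 → 2 → 3 → 0 → 1 → 2 → 3 → 0 → 1 → 2 → 3 → 0

Answer: 0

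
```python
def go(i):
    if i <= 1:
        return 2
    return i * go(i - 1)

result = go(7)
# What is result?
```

go(7) = 7 * 6 * 5 * 4 * 3 * 2 * 2 = 10080

Answer: 10080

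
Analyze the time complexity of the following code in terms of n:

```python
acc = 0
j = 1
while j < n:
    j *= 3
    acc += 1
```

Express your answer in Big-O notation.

Each loop level contributes: log n. Multiplying the contributions gives O(log n).

Answer: O(log n)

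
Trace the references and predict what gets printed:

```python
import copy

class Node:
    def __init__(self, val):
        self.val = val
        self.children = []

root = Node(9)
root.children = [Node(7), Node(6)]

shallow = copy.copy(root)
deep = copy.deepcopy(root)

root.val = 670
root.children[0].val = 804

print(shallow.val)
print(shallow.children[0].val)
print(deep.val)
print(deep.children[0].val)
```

Key concept: deep copy with custom objects.
Step by step:
`root = Node(9)` → root = Node(val=9, children=[])
`root.children = [Node(7), Node(6)]` → root = Node(val=9, children=[Node(val=7, children=[]), Node(val=6, children=[])])
`shallow = copy.copy(root)` → shallow = Node(val=9, children=[Node(val=7, children=[]), Node(val=6, children=[])])
`deep = copy.deepcopy(root)` → deep = Node(val=9, children=[Node(val=7, children=[]), Node(val=6, children=[])])
`root.val = 670` → root = Node(val=670, children=[Node(val=7, children=[]), Node(val=6, children=[])])
`root.children[0].val = 804` → root = Node(val=670, children=[Node(val=804, children=[]), Node(val=6, children=[])]); shallow = Node(val=9, children=[Node(val=804, children=[]), Node(val=6, children=[])])
`print(shallow.val)` → prints 9
`print(shallow.children[0].val)` → prints 804
`print(deep.val)` → prints 9
`print(deep.children[0].val)` → prints 7

Answer:
9
804
9
7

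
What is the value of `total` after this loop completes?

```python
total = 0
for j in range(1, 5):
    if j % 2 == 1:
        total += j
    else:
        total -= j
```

Add odd, subtract even
`total` takes the values: 0 → 1 → -1 → 2 → -2

Answer: -2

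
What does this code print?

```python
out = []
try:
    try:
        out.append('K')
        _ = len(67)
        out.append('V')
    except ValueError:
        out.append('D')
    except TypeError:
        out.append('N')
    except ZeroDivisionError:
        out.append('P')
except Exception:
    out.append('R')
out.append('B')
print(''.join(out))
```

Execution trace: 'K' (inner try body) → 'N' (inner except TypeError) → 'B' (after the try/except). Output: KNB

Answer: KNB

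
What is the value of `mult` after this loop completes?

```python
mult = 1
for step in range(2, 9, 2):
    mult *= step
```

Product of even numbers 2 to 8
`mult` takes the values: 1 → 2 → 8 → 48 → 384

Answer: 384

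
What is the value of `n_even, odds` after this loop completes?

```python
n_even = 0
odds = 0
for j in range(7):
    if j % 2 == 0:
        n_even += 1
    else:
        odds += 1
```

Count evens and odds in range(7)
`n_even, odds` takes the values: (0, 0) → (1, 0) → (1, 1) → (2, 1) → (2, 2) → (3, 2) → (3, 3) → (4, 3)

Answer: 4, 3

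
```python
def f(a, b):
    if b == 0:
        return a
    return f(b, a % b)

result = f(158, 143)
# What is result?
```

f(158, 143) -> f(143, 15) -> f(15, 8) -> f(8, 7) -> f(7, 1) -> f(1, 0) -> 1

Answer: 1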